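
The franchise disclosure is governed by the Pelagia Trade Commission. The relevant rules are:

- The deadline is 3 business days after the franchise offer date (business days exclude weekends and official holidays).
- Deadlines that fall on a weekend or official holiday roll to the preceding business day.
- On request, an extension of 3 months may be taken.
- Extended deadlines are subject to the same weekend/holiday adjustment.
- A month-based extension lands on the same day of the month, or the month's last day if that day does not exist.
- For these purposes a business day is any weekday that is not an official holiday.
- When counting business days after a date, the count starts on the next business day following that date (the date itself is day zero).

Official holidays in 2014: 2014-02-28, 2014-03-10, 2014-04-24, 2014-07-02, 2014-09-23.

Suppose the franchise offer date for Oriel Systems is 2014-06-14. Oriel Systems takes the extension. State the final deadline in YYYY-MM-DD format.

2014-09-18

Starting the day after 2014-06-14 and counting 3 business days lands on 2014-06-18.
2014-06-18 falls on a Wednesday, which is a business day, so no adjustment is needed.
The 3 months extension carries 2014-06-18 to 2014-09-18.
2014-09-18 is a Thursday and not a listed holiday, so it stands.
The final due date is 2014-09-18.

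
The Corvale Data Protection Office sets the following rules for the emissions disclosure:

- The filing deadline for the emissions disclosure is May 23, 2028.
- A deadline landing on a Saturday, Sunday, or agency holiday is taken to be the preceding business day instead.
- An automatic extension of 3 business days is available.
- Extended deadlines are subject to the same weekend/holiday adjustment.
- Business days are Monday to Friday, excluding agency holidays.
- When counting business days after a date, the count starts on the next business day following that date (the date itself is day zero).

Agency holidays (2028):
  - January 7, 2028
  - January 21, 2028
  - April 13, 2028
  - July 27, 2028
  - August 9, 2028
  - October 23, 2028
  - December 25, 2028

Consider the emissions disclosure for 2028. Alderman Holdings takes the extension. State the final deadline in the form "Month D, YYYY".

The stated deadline is May 23, 2028.
May 23, 2028 is a Tuesday and not a listed holiday, so it stands.
Applying the 3-business-day extension: 3 business days after May 23, 2028 is May 26, 2028.
May 26, 2028 (Friday) is already a business day.
Deadline: May 26, 2028.

May 26, 2028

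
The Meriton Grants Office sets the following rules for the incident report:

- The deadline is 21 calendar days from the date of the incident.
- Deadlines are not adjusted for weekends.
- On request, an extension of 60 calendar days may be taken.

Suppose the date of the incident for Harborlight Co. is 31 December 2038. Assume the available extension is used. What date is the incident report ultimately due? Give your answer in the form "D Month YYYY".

22 March 2039

Adding 21 calendar days to 31 December 2038 gives 21 January 2039.
21 January 2039 is a Friday; no weekend or holiday adjustment applies.
Applying the 60-calendar-day extension: 21 January 2039 + 60 days = 22 March 2039.
No adjustment is made for weekends or holidays, so 22 March 2039 stands.
Final deadline: 22 March 2039.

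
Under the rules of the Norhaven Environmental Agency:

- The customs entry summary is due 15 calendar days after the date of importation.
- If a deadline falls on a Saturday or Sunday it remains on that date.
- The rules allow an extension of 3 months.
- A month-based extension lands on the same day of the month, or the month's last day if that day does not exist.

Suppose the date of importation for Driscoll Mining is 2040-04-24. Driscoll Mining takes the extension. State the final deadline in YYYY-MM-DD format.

2040-08-09

Trigger date 2040-04-24 + 15 calendar days = 2040-05-09.
2040-05-09 is a Wednesday; no weekend or holiday adjustment applies.
Applying the 3 months extension: 3 months after 2040-05-09 is 2040-08-09.
No adjustment is made for weekends or holidays, so 2040-08-09 stands.
Final deadline: 2040-08-09.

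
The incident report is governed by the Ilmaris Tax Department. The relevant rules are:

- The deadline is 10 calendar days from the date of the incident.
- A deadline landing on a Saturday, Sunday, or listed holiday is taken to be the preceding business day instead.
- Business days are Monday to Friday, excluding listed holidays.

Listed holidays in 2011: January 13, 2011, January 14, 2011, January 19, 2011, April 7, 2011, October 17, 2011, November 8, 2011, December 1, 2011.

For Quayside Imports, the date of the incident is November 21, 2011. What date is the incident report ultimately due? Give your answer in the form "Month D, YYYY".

10 calendar days after November 21, 2011 is December 1, 2011.
Because December 1, 2011 is a listed holiday, the deadline becomes November 30, 2011 (Wednesday).
The final due date is November 30, 2011.

November 30, 2011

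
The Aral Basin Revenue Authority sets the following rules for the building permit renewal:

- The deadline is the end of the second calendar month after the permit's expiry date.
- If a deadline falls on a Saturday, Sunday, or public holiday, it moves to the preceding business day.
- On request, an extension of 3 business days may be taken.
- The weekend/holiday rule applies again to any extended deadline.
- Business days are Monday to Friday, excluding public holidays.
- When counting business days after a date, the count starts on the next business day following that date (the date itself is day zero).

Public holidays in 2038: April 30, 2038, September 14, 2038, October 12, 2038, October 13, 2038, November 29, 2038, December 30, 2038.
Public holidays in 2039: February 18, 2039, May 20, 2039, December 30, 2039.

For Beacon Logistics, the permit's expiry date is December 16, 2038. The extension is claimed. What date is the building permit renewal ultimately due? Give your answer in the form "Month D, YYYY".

March 3, 2039

2 months after December 16, 2038 is February 2039; that month ends on February 28, 2039.
February 28, 2039 (Monday) is already a business day.
Counting 3 further business days from February 28, 2039 reaches March 3, 2039.
Since March 3, 2039 is a Thursday and not a holiday, the date is unchanged.
The final due date is March 3, 2039.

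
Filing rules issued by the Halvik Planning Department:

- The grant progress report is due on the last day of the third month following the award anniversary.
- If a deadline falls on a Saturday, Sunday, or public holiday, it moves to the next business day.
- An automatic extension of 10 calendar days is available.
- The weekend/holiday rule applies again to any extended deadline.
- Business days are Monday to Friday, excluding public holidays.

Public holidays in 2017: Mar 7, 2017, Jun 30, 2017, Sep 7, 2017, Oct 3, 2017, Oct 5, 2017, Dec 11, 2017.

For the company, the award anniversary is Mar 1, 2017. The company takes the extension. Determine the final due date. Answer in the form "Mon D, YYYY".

Jul 13, 2017

3 months after Mar 1, 2017 is June 2017; that month ends on Jun 30, 2017.
Jun 30, 2017 is a listed holiday; the next business day is Jul 3, 2017 (Monday).
With the 10-day extension, Jul 3, 2017 becomes Jul 13, 2017.
Jul 13, 2017 falls on a Thursday, which is a business day, so no adjustment is needed.
So the filing is due Jul 13, 2017.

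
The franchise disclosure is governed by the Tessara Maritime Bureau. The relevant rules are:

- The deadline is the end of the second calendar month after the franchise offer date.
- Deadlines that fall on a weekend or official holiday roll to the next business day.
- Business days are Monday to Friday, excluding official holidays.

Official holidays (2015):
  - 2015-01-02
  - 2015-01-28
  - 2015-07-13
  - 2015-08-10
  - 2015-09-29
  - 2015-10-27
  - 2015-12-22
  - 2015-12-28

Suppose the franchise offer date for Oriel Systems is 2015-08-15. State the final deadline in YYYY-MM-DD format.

2015-11-02

2 months after 2015-08-15 is October 2015; that month ends on 2015-10-31.
2015-10-31 is a Saturday, so it moves to the next business day, 2015-11-02 (Monday).
So the filing is due 2015-11-02.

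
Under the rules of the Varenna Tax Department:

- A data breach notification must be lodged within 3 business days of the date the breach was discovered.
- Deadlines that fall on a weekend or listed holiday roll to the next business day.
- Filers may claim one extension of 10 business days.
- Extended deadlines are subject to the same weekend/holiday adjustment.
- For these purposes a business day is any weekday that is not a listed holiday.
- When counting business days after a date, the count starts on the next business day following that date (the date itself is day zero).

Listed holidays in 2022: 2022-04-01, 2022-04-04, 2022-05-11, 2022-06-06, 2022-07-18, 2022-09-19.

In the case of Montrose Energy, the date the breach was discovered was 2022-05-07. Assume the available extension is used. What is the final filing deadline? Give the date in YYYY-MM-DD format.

Starting the day after 2022-05-07 and counting 3 business days lands on 2022-05-12.
Since 2022-05-12 is a Thursday and not a holiday, the date is unchanged.
Applying the 10-business-day extension: 10 business days after 2022-05-12 is 2022-05-26.
2022-05-26 falls on a Thursday, which is a business day, so no adjustment is needed.
Deadline: 2022-05-26.

2022-05-26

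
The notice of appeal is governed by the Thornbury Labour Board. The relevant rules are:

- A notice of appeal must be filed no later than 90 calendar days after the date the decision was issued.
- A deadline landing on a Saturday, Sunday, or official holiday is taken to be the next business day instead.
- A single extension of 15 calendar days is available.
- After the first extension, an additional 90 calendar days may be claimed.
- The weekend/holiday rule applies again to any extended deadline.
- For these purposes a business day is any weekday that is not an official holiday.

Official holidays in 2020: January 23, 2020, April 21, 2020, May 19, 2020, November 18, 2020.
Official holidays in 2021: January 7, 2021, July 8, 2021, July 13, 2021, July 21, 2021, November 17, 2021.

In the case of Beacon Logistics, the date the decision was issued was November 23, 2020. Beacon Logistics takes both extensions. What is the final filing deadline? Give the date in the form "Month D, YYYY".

Adding 90 calendar days to November 23, 2020 gives February 21, 2021.
February 21, 2021 is a Sunday; the next business day is February 22, 2021 (Monday).
Add the 15 calendar-day extension to February 22, 2021: March 9, 2021.
March 9, 2021 (Tuesday) is already a business day.
With the 90-day extension, March 9, 2021 becomes June 7, 2021.
June 7, 2021 is a Monday and not a listed holiday, so it stands.
Final deadline: June 7, 2021.

June 7, 2021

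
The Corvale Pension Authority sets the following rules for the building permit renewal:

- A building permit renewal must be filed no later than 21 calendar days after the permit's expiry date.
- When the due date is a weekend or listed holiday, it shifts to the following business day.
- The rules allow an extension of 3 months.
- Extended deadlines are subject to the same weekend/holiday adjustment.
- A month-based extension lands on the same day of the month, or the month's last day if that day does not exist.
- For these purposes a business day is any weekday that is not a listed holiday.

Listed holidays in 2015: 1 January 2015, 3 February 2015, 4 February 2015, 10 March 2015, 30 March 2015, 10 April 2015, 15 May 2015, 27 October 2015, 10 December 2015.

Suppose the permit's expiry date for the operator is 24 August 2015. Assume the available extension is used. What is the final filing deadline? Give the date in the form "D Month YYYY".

Trigger date 24 August 2015 + 21 calendar days = 14 September 2015.
14 September 2015 (Monday) is already a business day.
Add 3 months to 14 September 2015: 14 December 2015.
14 December 2015 is a Monday and not a listed holiday, so it stands.
So the filing is due 14 December 2015.

14 December 2015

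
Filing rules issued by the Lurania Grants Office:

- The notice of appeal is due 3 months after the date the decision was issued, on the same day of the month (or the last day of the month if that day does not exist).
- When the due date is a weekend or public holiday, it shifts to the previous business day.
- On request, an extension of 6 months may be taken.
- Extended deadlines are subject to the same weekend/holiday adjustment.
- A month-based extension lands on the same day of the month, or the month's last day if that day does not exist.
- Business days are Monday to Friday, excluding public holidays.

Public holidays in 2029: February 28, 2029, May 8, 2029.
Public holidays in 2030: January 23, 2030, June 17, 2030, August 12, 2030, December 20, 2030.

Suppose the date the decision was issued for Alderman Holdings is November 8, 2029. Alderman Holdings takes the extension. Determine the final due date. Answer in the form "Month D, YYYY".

3 months after November 8, 2029, on the same day of the month, is February 8, 2030.
February 8, 2030 (Friday) is already a business day.
Applying the 6 months extension: 6 months after February 8, 2030 is August 8, 2030.
August 8, 2030 (Thursday) is already a business day.
Final deadline: August 8, 2030.

August 8, 2030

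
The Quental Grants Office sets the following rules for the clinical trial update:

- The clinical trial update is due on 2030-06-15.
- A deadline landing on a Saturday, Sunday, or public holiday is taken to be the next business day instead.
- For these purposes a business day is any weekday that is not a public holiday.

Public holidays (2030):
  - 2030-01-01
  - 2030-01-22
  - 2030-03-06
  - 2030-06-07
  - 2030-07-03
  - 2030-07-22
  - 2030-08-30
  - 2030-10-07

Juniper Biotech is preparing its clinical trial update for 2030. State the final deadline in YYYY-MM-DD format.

2030-06-17

The stated deadline is 2030-06-15.
2030-06-15 is a Saturday; the next business day is 2030-06-17 (Monday).
So the filing is due 2030-06-17.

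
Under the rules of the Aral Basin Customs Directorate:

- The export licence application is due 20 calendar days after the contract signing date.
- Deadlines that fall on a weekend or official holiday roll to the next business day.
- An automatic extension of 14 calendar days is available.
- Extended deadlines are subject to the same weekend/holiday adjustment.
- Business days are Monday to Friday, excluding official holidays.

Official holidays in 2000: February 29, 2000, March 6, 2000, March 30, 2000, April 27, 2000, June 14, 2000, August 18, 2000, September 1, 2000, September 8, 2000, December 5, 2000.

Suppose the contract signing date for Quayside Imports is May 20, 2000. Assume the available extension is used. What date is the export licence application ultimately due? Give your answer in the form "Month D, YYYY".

June 23, 2000

Trigger date May 20, 2000 + 20 calendar days = June 9, 2000.
June 9, 2000 is a Friday and not a listed holiday, so it stands.
Add the 14 calendar-day extension to June 9, 2000: June 23, 2000.
June 23, 2000 (Friday) is already a business day.
So the filing is due June 23, 2000.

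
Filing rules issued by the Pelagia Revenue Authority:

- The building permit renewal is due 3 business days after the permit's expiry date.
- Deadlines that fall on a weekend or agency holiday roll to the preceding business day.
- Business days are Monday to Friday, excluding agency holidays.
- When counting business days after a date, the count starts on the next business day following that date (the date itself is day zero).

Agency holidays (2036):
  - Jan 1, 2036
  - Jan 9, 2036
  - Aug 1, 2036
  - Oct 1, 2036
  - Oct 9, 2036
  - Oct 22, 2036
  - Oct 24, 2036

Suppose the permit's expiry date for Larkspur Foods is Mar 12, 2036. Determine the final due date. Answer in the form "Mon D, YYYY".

Mar 17, 2036

Starting the day after Mar 12, 2036 and counting 3 business days lands on Mar 17, 2036.
Mar 17, 2036 falls on a Monday, which is a business day, so no adjustment is needed.
Deadline: Mar 17, 2036.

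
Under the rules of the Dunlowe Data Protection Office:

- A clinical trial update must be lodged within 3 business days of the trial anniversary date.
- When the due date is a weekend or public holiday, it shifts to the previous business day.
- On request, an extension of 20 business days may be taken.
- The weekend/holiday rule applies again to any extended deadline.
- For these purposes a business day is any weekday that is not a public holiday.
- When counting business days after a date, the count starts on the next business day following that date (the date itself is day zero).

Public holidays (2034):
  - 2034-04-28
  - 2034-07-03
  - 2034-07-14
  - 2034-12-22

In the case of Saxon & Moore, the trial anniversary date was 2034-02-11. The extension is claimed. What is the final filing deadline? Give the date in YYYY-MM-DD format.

Counting 3 business days after 2034-02-11 (skipping weekends and listed holidays) reaches 2034-02-15.
2034-02-15 is a Wednesday and not a listed holiday, so it stands.
The 20-business-day extension runs from 2034-02-15 to 2034-03-15.
2034-03-15 (Wednesday) is already a business day.
Final deadline: 2034-03-15.

2034-03-15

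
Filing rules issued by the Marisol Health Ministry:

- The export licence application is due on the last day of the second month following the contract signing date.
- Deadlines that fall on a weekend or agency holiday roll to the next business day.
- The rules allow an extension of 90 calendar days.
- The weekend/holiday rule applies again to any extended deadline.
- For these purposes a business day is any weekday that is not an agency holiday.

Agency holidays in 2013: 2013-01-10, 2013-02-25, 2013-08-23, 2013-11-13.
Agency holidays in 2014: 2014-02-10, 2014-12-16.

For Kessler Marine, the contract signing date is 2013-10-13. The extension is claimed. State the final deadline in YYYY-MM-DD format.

2014-03-31

2 months after 2013-10-13 falls in December 2013; the last day of that month is 2013-12-31.
2013-12-31 falls on a Tuesday, which is a business day, so no adjustment is needed.
With the 90-day extension, 2013-12-31 becomes 2014-03-31.
Since 2014-03-31 is a Monday and not a holiday, the date is unchanged.
So the filing is due 2014-03-31.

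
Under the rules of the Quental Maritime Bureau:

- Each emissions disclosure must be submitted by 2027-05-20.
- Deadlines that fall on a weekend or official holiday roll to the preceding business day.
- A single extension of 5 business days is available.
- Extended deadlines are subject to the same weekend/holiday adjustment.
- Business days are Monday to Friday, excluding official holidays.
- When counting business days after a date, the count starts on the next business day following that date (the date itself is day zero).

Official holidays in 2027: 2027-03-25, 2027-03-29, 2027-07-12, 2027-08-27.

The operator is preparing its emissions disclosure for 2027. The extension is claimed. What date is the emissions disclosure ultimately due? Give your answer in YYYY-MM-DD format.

The statutory due date is 2027-05-20.
2027-05-20 falls on a Thursday, which is a business day, so no adjustment is needed.
The 5-business-day extension runs from 2027-05-20 to 2027-05-27.
Since 2027-05-27 is a Thursday and not a holiday, the date is unchanged.
So the filing is due 2027-05-27.

2027-05-27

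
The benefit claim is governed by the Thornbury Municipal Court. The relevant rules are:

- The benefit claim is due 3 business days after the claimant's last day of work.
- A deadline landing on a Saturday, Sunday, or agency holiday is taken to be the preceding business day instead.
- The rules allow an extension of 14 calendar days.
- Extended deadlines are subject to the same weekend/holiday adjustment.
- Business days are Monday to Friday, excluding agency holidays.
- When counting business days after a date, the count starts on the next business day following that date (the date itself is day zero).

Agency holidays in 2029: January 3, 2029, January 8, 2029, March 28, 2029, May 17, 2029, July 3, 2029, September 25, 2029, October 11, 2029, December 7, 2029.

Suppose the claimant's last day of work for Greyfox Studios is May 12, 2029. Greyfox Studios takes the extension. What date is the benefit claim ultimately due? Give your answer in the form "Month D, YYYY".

May 30, 2029

Counting 3 business days after May 12, 2029 (skipping weekends and listed holidays) reaches May 16, 2029.
Since May 16, 2029 is a Wednesday and not a holiday, the date is unchanged.
With the 14-day extension, May 16, 2029 becomes May 30, 2029.
May 30, 2029 (Wednesday) is already a business day.
Deadline: May 30, 2029.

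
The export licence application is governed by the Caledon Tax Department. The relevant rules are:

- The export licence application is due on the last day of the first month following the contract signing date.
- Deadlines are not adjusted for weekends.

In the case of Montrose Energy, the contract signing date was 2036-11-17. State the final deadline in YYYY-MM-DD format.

1 month after 2036-11-17 is December 2036; that month ends on 2036-12-31.
2036-12-31 is a Wednesday; no weekend or holiday adjustment applies.
So the filing is due 2036-12-31.

2036-12-31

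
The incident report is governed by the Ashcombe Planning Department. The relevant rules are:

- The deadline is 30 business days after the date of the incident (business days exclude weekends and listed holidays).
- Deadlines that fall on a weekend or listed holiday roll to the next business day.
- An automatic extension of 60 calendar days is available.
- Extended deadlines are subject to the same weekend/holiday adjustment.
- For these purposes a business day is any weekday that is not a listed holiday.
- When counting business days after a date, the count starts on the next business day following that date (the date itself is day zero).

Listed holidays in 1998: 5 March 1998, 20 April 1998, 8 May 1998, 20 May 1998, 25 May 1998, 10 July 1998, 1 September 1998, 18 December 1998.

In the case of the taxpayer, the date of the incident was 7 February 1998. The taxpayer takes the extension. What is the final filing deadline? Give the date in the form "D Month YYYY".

Starting the day after 7 February 1998 and counting 30 business days lands on 23 March 1998.
23 March 1998 is a Monday and not a listed holiday, so it stands.
The 60-calendar-day extension moves the deadline from 23 March 1998 to 22 May 1998.
22 May 1998 is a Friday and not a listed holiday, so it stands.
Final deadline: 22 May 1998.

22 May 1998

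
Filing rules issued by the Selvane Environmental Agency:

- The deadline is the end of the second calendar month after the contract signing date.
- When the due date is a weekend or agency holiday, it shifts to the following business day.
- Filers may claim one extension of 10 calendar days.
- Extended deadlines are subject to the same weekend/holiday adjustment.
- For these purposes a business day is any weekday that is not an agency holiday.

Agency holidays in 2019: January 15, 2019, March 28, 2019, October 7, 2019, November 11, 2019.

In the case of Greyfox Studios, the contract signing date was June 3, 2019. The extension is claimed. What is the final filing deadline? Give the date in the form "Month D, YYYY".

September 12, 2019

The second month after June 3, 2019 is August 2019, whose last day is August 31, 2019.
August 31, 2019 falls on a Saturday. Rolling to the next business day gives September 2, 2019, a Monday.
Applying the 10-calendar-day extension: September 2, 2019 + 10 days = September 12, 2019.
September 12, 2019 falls on a Thursday, which is a business day, so no adjustment is needed.
Deadline: September 12, 2019.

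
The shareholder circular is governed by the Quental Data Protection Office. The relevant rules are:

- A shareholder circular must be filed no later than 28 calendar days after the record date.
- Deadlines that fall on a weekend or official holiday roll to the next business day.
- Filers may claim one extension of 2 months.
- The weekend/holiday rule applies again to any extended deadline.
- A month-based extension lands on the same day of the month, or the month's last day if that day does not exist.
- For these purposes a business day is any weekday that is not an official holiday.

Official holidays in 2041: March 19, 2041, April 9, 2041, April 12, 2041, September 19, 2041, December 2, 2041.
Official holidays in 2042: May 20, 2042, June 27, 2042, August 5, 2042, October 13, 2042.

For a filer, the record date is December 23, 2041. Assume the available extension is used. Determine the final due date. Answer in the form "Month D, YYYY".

March 20, 2042

Adding 28 calendar days to December 23, 2041 gives January 20, 2042.
January 20, 2042 is a Monday and not a listed holiday, so it stands.
Applying the 2 months extension: 2 months after January 20, 2042 is March 20, 2042.
March 20, 2042 falls on a Thursday, which is a business day, so no adjustment is needed.
The final due date is March 20, 2042.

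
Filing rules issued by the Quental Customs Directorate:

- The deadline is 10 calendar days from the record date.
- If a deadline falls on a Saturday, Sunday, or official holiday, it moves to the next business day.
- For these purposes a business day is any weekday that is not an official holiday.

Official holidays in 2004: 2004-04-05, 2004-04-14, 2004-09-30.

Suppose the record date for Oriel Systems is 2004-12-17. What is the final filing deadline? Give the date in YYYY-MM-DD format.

10 calendar days after 2004-12-17 is 2004-12-27.
2004-12-27 falls on a Monday, which is a business day, so no adjustment is needed.
So the filing is due 2004-12-27.

2004-12-27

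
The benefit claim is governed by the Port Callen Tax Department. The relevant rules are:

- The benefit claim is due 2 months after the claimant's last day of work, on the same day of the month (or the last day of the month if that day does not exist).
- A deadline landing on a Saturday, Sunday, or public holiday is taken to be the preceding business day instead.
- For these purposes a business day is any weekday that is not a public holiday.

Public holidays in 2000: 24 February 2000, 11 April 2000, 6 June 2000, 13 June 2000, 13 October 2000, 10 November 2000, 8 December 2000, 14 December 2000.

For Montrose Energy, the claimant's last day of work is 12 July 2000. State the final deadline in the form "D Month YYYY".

2 months from 12 July 2000 is 12 September 2000.
12 September 2000 falls on a Tuesday, which is a business day, so no adjustment is needed.
Deadline: 12 September 2000.

12 September 2000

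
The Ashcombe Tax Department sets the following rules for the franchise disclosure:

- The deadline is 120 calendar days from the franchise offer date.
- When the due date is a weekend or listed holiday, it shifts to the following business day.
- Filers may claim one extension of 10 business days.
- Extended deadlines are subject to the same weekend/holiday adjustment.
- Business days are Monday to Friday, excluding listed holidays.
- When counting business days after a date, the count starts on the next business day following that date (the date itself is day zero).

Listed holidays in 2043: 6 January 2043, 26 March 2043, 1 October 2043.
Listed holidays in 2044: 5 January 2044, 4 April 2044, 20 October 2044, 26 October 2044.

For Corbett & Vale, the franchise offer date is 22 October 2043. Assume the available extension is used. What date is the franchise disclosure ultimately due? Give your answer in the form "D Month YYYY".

From 22 October 2043, 120 calendar days later is 19 February 2044.
19 February 2044 falls on a Friday, which is a business day, so no adjustment is needed.
Applying the 10-business-day extension: 10 business days after 19 February 2044 is 4 March 2044.
4 March 2044 is a Friday and not a listed holiday, so it stands.
Final deadline: 4 March 2044.

4 March 2044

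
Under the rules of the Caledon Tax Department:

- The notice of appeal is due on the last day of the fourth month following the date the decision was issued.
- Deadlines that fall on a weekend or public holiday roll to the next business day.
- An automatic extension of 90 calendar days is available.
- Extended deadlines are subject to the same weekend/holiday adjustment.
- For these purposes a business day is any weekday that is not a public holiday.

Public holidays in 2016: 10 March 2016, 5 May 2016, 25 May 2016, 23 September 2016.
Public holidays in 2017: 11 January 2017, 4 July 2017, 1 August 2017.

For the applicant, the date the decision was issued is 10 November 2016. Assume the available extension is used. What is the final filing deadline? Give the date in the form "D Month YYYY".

29 June 2017

4 months after 10 November 2016 is March 2017; that month ends on 31 March 2017.
Since 31 March 2017 is a Friday and not a holiday, the date is unchanged.
The 90-calendar-day extension moves the deadline from 31 March 2017 to 29 June 2017.
Since 29 June 2017 is a Thursday and not a holiday, the date is unchanged.
Final deadline: 29 June 2017.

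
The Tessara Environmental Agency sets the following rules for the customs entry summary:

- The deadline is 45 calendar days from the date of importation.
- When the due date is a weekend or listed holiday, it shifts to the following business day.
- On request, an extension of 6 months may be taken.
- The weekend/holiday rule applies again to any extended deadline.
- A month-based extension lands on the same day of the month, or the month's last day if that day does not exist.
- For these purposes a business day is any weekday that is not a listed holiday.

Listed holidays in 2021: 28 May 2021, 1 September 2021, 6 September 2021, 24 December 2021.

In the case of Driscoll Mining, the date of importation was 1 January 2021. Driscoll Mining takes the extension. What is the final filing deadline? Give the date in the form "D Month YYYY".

From 1 January 2021, 45 calendar days later is 15 February 2021.
Since 15 February 2021 is a Monday and not a holiday, the date is unchanged.
Add 6 months to 15 February 2021: 15 August 2021.
15 August 2021 is a Sunday; the next business day is 16 August 2021 (Monday).
Deadline: 16 August 2021.

16 August 2021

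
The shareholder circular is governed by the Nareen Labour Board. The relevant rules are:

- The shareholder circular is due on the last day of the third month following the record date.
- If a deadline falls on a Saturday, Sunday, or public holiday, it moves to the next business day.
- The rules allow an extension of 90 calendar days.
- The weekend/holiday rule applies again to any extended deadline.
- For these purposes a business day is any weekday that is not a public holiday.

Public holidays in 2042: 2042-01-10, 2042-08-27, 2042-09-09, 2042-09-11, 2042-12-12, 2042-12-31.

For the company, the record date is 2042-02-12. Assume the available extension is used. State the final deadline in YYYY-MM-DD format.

3 months after 2042-02-12 falls in May 2042; the last day of that month is 2042-05-31.
Because 2042-05-31 is a Saturday, the deadline becomes 2042-06-02 (Monday).
Applying the 90-calendar-day extension: 2042-06-02 + 90 days = 2042-08-31.
Because 2042-08-31 is a Sunday, the deadline becomes 2042-09-01 (Monday).
The final due date is 2042-09-01.

2042-09-01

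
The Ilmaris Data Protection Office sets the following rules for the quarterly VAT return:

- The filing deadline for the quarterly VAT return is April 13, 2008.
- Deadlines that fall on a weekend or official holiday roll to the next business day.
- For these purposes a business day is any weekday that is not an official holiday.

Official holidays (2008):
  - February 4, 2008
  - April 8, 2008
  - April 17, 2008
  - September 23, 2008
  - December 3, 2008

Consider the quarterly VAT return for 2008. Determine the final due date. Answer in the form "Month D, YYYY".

April 14, 2008

The statutory due date is April 13, 2008.
April 13, 2008 is a Sunday; the next business day is April 14, 2008 (Monday).
So the filing is due April 14, 2008.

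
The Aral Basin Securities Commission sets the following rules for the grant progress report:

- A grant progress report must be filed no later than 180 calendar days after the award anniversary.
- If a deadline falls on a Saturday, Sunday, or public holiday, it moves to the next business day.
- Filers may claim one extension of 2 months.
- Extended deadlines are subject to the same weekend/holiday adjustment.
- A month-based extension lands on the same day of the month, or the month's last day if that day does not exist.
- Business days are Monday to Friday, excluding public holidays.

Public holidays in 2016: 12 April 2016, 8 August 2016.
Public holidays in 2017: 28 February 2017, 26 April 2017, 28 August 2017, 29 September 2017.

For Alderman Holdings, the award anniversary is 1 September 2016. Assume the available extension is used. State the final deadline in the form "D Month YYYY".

Adding 180 calendar days to 1 September 2016 gives 28 February 2017.
28 February 2017 is a listed holiday, so it moves to the next business day, 1 March 2017 (Wednesday).
The 2 months extension carries 1 March 2017 to 1 May 2017.
1 May 2017 is a Monday and not a listed holiday, so it stands.
The final due date is 1 May 2017.

1 May 2017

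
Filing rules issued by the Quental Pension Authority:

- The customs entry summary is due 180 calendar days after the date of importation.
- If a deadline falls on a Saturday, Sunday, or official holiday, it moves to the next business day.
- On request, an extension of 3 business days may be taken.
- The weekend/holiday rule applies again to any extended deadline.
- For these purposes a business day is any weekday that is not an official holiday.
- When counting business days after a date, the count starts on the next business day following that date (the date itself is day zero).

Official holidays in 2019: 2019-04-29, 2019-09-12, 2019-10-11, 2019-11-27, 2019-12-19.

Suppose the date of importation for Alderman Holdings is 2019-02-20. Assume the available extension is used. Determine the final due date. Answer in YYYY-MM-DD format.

2019-08-22

From 2019-02-20, 180 calendar days later is 2019-08-19.
2019-08-19 (Monday) is already a business day.
Counting 3 further business days from 2019-08-19 reaches 2019-08-22.
2019-08-22 (Thursday) is already a business day.
Final deadline: 2019-08-22.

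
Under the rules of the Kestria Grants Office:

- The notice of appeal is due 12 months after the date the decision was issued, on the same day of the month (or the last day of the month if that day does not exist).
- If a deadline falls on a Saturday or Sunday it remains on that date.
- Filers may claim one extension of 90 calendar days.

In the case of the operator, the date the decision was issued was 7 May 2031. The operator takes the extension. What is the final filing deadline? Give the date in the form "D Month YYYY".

12 months after 7 May 2031, on the same day of the month, is 7 May 2032.
No adjustment is made for weekends or holidays, so 7 May 2032 stands.
With the 90-day extension, 7 May 2032 becomes 5 August 2032.
No adjustment is made for weekends or holidays, so 5 August 2032 stands.
Final deadline: 5 August 2032.

5 August 2032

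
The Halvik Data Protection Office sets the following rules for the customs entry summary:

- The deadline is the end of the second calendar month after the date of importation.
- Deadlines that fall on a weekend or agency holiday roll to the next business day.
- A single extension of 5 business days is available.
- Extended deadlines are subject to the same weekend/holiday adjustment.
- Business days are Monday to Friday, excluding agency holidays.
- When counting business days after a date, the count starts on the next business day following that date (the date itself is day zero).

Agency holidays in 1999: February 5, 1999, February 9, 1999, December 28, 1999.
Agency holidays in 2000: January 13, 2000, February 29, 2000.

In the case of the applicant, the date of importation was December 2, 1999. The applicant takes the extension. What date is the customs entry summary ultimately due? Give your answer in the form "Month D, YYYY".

March 8, 2000

2 months after December 2, 1999 falls in February 2000; the last day of that month is February 29, 2000.
February 29, 2000 falls on a listed holiday. Rolling to the next business day gives March 1, 2000, a Wednesday.
Counting 5 further business days from March 1, 2000 reaches March 8, 2000.
March 8, 2000 (Wednesday) is already a business day.
So the filing is due March 8, 2000.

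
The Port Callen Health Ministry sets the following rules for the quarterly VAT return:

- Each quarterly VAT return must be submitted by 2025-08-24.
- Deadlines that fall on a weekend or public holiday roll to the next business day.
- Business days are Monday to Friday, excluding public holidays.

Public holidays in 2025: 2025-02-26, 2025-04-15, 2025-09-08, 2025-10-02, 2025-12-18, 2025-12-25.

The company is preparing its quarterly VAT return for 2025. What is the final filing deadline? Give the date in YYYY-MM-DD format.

2025-08-25

The stated deadline is 2025-08-24.
2025-08-24 falls on a Sunday. Rolling to the next business day gives 2025-08-25, a Monday.
Deadline: 2025-08-25.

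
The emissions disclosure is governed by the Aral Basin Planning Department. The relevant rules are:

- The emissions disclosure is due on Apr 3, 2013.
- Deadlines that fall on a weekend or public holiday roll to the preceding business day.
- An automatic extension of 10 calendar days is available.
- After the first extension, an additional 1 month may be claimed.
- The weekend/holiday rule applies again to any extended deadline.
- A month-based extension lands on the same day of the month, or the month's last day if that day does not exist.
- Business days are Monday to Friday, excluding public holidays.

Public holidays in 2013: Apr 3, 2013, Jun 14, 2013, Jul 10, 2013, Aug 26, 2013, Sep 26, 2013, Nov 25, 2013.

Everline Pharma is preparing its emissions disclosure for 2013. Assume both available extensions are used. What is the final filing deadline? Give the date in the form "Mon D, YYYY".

May 10, 2013

Start from the fixed due date, Apr 3, 2013.
Apr 3, 2013 is a listed holiday; the preceding business day is Apr 2, 2013 (Tuesday).
With the 10-day extension, Apr 2, 2013 becomes Apr 12, 2013.
Apr 12, 2013 is a Friday and not a listed holiday, so it stands.
The 1 month extension carries Apr 12, 2013 to May 12, 2013.
May 12, 2013 is a Sunday; the preceding business day is May 10, 2013 (Friday).
Deadline: May 10, 2013.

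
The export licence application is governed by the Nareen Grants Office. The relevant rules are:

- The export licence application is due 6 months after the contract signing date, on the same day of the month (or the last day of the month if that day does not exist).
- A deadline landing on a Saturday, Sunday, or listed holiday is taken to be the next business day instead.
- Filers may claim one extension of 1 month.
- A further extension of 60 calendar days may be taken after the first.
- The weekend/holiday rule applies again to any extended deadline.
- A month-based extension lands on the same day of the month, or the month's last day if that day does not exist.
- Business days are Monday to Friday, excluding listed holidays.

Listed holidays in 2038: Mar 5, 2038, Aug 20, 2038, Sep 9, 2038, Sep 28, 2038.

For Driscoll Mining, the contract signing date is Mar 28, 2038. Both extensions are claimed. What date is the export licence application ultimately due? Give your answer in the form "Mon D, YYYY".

Dec 28, 2038

6 months from Mar 28, 2038 is Sep 28, 2038.
Sep 28, 2038 is a listed holiday; the next business day is Sep 29, 2038 (Wednesday).
Add 1 month to Sep 29, 2038: Oct 29, 2038.
Oct 29, 2038 is a Friday and not a listed holiday, so it stands.
Applying the 60-calendar-day extension: Oct 29, 2038 + 60 days = Dec 28, 2038.
Since Dec 28, 2038 is a Tuesday and not a holiday, the date is unchanged.
Final deadline: Dec 28, 2038.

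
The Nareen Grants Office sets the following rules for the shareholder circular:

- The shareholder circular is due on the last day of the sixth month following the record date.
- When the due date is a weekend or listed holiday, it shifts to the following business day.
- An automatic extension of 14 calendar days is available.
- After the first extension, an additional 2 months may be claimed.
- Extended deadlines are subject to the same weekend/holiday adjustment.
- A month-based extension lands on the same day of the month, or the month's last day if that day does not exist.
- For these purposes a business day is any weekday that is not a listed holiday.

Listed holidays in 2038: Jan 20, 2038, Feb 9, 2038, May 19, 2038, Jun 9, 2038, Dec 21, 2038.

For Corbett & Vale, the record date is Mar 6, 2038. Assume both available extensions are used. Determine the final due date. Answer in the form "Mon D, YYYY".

6 months after Mar 6, 2038 is September 2038; that month ends on Sep 30, 2038.
Since Sep 30, 2038 is a Thursday and not a holiday, the date is unchanged.
Add the 14 calendar-day extension to Sep 30, 2038: Oct 14, 2038.
Oct 14, 2038 is a Thursday and not a listed holiday, so it stands.
Applying the 2 months extension: 2 months after Oct 14, 2038 is Dec 14, 2038.
Dec 14, 2038 falls on a Tuesday, which is a business day, so no adjustment is needed.
So the filing is due Dec 14, 2038.

Dec 14, 2038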